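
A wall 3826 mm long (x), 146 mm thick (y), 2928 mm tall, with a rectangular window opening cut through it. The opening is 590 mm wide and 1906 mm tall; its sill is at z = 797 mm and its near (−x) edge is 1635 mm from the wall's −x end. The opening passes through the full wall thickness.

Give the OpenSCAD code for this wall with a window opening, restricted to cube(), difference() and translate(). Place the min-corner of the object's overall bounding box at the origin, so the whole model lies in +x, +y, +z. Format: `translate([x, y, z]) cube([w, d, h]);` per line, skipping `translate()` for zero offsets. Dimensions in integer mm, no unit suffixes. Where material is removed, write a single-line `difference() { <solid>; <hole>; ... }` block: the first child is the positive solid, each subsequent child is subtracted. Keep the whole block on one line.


difference() { cube([3826, 146, 2928]); translate([1635, 0, 797]) cube([590, 146, 1906]); }


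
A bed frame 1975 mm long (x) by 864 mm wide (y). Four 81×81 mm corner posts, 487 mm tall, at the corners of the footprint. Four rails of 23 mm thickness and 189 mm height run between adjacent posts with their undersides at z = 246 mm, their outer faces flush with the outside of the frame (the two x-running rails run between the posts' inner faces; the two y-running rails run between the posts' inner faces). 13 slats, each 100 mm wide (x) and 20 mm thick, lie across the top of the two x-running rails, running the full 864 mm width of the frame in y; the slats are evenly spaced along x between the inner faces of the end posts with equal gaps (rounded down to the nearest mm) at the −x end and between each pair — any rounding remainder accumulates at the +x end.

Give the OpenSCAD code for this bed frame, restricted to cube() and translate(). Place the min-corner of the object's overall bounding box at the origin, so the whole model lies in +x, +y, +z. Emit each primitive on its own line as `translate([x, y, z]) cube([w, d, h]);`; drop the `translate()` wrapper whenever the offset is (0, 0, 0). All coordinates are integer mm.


cube([81, 81, 487]);
translate([0, 783, 0]) cube([81, 81, 487]);
translate([1894, 0, 0]) cube([81, 81, 487]);
translate([1894, 783, 0]) cube([81, 81, 487]);
translate([81, 0, 246]) cube([1813, 23, 189]);
translate([81, 841, 246]) cube([1813, 23, 189]);
translate([0, 81, 246]) cube([23, 702, 189]);
translate([1952, 81, 246]) cube([23, 702, 189]);
translate([117, 0, 435]) cube([100, 864, 20]);
translate([253, 0, 435]) cube([100, 864, 20]);
translate([389, 0, 435]) cube([100, 864, 20]);
translate([525, 0, 435]) cube([100, 864, 20]);
translate([661, 0, 435]) cube([100, 864, 20]);
translate([797, 0, 435]) cube([100, 864, 20]);
translate([933, 0, 435]) cube([100, 864, 20]);
translate([1069, 0, 435]) cube([100, 864, 20]);
translate([1205, 0, 435]) cube([100, 864, 20]);
translate([1341, 0, 435]) cube([100, 864, 20]);
translate([1477, 0, 435]) cube([100, 864, 20]);
translate([1613, 0, 435]) cube([100, 864, 20]);
translate([1749, 0, 435]) cube([100, 864, 20]);


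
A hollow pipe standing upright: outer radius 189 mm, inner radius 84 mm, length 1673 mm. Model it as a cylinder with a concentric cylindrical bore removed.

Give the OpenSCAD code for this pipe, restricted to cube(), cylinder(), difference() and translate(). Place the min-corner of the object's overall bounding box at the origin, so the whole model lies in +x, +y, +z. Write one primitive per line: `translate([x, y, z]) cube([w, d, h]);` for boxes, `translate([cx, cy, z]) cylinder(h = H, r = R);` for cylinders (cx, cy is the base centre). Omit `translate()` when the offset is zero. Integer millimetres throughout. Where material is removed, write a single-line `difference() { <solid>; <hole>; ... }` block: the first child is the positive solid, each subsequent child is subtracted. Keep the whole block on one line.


difference() { translate([189, 189, 0]) cylinder(h = 1673, r = 189); translate([189, 189, 0]) cylinder(h = 1673, r = 84); }


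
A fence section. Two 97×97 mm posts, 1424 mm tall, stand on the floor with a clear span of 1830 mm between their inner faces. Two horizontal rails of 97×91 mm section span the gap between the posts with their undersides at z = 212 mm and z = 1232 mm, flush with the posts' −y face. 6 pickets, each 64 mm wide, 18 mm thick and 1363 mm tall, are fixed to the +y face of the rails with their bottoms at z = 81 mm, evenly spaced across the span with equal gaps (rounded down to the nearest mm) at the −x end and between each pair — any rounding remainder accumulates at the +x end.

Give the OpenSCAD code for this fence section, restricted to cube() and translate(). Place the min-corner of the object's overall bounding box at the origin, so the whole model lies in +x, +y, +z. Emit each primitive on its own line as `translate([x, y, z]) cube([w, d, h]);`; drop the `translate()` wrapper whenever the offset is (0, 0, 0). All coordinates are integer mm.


cube([97, 97, 1424]);
translate([1927, 0, 0]) cube([97, 97, 1424]);
translate([97, 0, 212]) cube([1830, 97, 91]);
translate([97, 0, 1232]) cube([1830, 97, 91]);
translate([303, 97, 81]) cube([64, 18, 1363]);
translate([573, 97, 81]) cube([64, 18, 1363]);
translate([843, 97, 81]) cube([64, 18, 1363]);
translate([1113, 97, 81]) cube([64, 18, 1363]);
translate([1383, 97, 81]) cube([64, 18, 1363]);
translate([1653, 97, 81]) cube([64, 18, 1363]);


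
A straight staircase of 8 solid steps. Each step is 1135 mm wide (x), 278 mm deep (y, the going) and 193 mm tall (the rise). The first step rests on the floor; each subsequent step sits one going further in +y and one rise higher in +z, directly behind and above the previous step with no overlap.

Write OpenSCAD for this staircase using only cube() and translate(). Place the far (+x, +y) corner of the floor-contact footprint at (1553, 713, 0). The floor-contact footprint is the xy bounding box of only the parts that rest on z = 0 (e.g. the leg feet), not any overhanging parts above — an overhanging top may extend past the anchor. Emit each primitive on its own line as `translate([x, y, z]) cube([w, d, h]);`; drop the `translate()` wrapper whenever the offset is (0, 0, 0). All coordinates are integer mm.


translate([418, 435, 0]) cube([1135, 278, 193]);
translate([418, 713, 193]) cube([1135, 278, 193]);
translate([418, 991, 386]) cube([1135, 278, 193]);
translate([418, 1269, 579]) cube([1135, 278, 193]);
translate([418, 1547, 772]) cube([1135, 278, 193]);
translate([418, 1825, 965]) cube([1135, 278, 193]);
translate([418, 2103, 1158]) cube([1135, 278, 193]);
translate([418, 2381, 1351]) cube([1135, 278, 193]);


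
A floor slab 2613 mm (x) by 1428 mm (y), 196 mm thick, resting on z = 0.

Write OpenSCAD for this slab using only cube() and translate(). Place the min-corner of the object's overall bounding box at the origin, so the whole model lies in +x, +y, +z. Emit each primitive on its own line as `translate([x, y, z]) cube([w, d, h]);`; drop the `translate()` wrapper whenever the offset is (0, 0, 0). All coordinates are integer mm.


cube([2613, 1428, 196]);


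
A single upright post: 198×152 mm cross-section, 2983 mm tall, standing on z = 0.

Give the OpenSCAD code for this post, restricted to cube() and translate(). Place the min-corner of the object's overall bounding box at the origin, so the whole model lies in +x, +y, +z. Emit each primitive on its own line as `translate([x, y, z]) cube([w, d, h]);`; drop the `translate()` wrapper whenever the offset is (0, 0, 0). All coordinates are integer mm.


cube([198, 152, 2983]);


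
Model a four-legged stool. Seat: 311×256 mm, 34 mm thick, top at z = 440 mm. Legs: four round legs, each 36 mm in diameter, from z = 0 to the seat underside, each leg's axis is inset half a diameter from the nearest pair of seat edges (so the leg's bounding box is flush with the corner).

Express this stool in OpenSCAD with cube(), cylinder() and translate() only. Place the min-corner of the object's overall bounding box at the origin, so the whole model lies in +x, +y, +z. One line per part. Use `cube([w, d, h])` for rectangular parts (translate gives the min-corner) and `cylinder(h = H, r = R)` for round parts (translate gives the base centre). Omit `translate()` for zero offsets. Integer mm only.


translate([0, 0, 406]) cube([311, 256, 34]);
translate([18, 18, 0]) cylinder(h = 406, r = 18);
translate([293, 18, 0]) cylinder(h = 406, r = 18);
translate([18, 238, 0]) cylinder(h = 406, r = 18);
translate([293, 238, 0]) cylinder(h = 406, r = 18);


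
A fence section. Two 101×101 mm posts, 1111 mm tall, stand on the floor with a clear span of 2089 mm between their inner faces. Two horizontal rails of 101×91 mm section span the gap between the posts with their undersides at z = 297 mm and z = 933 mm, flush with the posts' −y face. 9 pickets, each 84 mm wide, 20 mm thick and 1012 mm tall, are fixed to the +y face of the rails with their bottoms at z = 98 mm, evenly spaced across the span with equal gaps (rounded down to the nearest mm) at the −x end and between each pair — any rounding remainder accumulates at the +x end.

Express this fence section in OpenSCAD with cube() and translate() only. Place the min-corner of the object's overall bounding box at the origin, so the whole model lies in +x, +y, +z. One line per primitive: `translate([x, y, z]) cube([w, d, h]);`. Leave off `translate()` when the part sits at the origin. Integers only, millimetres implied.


cube([101, 101, 1111]);
translate([2190, 0, 0]) cube([101, 101, 1111]);
translate([101, 0, 297]) cube([2089, 101, 91]);
translate([101, 0, 933]) cube([2089, 101, 91]);
translate([234, 101, 98]) cube([84, 20, 1012]);
translate([451, 101, 98]) cube([84, 20, 1012]);
translate([668, 101, 98]) cube([84, 20, 1012]);
translate([885, 101, 98]) cube([84, 20, 1012]);
translate([1102, 101, 98]) cube([84, 20, 1012]);
translate([1319, 101, 98]) cube([84, 20, 1012]);
translate([1536, 101, 98]) cube([84, 20, 1012]);
translate([1753, 101, 98]) cube([84, 20, 1012]);
translate([1970, 101, 98]) cube([84, 20, 1012]);


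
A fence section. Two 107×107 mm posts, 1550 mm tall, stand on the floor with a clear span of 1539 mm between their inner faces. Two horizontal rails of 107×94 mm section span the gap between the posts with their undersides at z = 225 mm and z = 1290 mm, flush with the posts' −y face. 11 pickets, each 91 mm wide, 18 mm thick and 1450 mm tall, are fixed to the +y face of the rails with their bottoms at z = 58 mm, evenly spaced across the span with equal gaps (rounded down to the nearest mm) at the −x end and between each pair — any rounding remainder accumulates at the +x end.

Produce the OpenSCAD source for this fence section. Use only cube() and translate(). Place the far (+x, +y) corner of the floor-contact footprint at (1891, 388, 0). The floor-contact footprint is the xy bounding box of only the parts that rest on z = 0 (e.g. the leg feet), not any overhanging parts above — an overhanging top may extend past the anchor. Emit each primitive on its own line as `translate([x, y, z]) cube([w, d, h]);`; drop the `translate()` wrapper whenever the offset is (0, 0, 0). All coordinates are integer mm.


translate([138, 281, 0]) cube([107, 107, 1550]);
translate([1784, 281, 0]) cube([107, 107, 1550]);
translate([245, 281, 225]) cube([1539, 107, 94]);
translate([245, 281, 1290]) cube([1539, 107, 94]);
translate([289, 388, 58]) cube([91, 18, 1450]);
translate([424, 388, 58]) cube([91, 18, 1450]);
translate([559, 388, 58]) cube([91, 18, 1450]);
translate([694, 388, 58]) cube([91, 18, 1450]);
translate([829, 388, 58]) cube([91, 18, 1450]);
translate([964, 388, 58]) cube([91, 18, 1450]);
translate([1099, 388, 58]) cube([91, 18, 1450]);
translate([1234, 388, 58]) cube([91, 18, 1450]);
translate([1369, 388, 58]) cube([91, 18, 1450]);
translate([1504, 388, 58]) cube([91, 18, 1450]);
translate([1639, 388, 58]) cube([91, 18, 1450]);


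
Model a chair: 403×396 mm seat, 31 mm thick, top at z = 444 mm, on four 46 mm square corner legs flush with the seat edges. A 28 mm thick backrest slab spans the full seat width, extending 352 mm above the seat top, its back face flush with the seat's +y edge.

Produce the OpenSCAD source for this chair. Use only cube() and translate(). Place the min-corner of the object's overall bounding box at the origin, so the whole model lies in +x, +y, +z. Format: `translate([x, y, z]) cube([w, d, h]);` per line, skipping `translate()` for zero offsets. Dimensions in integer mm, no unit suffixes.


translate([0, 0, 413]) cube([403, 396, 31]);
cube([46, 46, 413]);
translate([357, 0, 0]) cube([46, 46, 413]);
translate([0, 350, 0]) cube([46, 46, 413]);
translate([357, 350, 0]) cube([46, 46, 413]);
translate([0, 368, 444]) cube([403, 28, 352]);


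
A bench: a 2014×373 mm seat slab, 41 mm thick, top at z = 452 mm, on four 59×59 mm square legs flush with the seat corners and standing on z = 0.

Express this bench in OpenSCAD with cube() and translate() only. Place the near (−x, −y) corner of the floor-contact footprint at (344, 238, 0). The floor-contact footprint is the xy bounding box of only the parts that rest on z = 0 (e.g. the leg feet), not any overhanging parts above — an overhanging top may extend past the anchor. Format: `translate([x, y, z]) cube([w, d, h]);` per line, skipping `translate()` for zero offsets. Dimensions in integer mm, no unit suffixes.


translate([344, 238, 411]) cube([2014, 373, 41]);
translate([344, 238, 0]) cube([59, 59, 411]);
translate([344, 552, 0]) cube([59, 59, 411]);
translate([2299, 238, 0]) cube([59, 59, 411]);
translate([2299, 552, 0]) cube([59, 59, 411]);


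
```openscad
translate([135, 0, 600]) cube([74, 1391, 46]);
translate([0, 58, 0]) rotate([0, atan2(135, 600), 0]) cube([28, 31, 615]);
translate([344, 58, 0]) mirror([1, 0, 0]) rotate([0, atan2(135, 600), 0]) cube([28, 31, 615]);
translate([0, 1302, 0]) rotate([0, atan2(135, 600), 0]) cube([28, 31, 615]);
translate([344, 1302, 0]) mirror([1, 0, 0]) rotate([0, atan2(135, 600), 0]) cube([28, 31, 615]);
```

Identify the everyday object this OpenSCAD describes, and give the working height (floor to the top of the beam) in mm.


A sawhorse. The overall height is 646 mm.

A beam across two mirrored pairs of raked legs — a sawhorse. The beam's underside is at z = 600 (matching the legs' vertical rise in atan2(135, 600)) and the beam is 46 mm tall, so its top is at 600 + 46 = 646 mm. The raked legs top out at the beam's underside, so that is the highest point.


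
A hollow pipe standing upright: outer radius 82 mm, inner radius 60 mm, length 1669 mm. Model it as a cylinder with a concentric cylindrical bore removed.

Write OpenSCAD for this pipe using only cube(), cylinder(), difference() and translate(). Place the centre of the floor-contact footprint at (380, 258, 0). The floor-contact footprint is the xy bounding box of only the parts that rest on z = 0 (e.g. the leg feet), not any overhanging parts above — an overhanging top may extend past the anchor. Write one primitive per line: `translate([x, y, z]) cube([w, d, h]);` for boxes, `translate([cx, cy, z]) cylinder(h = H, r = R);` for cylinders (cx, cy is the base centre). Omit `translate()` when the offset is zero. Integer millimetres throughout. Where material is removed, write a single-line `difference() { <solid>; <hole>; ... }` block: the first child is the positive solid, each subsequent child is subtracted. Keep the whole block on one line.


difference() { translate([380, 258, 0]) cylinder(h = 1669, r = 82); translate([380, 258, 0]) cylinder(h = 1669, r = 60); }


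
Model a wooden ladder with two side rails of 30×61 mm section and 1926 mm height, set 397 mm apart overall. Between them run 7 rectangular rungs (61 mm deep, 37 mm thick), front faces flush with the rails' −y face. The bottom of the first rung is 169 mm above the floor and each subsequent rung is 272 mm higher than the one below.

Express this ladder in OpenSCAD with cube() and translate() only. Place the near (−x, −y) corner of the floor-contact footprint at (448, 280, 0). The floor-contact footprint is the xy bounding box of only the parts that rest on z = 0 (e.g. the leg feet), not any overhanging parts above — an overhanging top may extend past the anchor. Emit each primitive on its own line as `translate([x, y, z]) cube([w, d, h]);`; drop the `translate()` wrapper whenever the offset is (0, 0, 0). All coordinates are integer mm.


// rung span = 397 - 2*30 = 337
// rung[k] z = 169 + k*272
translate([448, 280, 0]) cube([30, 61, 1926]);
translate([815, 280, 0]) cube([30, 61, 1926]);
translate([478, 280, 169]) cube([337, 61, 37]);
translate([478, 280, 441]) cube([337, 61, 37]);
translate([478, 280, 713]) cube([337, 61, 37]);
translate([478, 280, 985]) cube([337, 61, 37]);
translate([478, 280, 1257]) cube([337, 61, 37]);
translate([478, 280, 1529]) cube([337, 61, 37]);
translate([478, 280, 1801]) cube([337, 61, 37]);


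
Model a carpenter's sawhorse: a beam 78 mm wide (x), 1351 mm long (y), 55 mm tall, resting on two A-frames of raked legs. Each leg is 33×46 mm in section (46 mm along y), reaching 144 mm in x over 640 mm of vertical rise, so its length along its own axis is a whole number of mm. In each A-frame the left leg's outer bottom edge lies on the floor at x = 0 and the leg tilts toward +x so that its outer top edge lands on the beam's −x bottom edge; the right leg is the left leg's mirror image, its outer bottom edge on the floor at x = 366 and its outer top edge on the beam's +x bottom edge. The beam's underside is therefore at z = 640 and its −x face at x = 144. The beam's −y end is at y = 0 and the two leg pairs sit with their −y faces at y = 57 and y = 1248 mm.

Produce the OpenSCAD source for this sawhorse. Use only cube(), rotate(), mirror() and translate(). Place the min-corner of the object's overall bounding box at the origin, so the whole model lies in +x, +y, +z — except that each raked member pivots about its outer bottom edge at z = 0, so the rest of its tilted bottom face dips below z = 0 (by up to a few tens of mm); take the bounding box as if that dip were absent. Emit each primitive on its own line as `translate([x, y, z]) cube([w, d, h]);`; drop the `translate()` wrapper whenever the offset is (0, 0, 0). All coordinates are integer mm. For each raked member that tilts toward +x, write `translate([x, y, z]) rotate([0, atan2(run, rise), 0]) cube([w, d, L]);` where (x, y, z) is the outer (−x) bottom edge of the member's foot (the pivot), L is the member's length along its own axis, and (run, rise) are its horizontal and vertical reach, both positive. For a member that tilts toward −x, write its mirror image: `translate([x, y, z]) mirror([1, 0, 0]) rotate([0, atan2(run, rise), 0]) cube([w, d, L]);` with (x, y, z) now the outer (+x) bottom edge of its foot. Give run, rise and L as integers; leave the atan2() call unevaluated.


translate([144, 0, 640]) cube([78, 1351, 55]);
translate([0, 57, 0]) rotate([0, atan2(144, 640), 0]) cube([33, 46, 656]);
translate([366, 57, 0]) mirror([1, 0, 0]) rotate([0, atan2(144, 640), 0]) cube([33, 46, 656]);
translate([0, 1248, 0]) rotate([0, atan2(144, 640), 0]) cube([33, 46, 656]);
translate([366, 1248, 0]) mirror([1, 0, 0]) rotate([0, atan2(144, 640), 0]) cube([33, 46, 656]);


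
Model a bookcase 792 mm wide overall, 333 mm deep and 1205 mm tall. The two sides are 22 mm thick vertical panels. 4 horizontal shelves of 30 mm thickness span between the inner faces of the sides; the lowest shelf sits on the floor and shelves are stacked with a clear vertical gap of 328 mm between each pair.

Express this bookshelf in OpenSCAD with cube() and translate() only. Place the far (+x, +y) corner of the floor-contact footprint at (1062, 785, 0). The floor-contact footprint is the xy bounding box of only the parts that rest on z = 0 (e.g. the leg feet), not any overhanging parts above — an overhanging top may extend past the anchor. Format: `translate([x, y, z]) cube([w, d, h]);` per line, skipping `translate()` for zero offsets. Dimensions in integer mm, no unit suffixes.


translate([270, 452, 0]) cube([22, 333, 1205]);
translate([1040, 452, 0]) cube([22, 333, 1205]);
translate([292, 452, 0]) cube([748, 333, 30]);
translate([292, 452, 358]) cube([748, 333, 30]);
translate([292, 452, 716]) cube([748, 333, 30]);
translate([292, 452, 1074]) cube([748, 333, 30]);


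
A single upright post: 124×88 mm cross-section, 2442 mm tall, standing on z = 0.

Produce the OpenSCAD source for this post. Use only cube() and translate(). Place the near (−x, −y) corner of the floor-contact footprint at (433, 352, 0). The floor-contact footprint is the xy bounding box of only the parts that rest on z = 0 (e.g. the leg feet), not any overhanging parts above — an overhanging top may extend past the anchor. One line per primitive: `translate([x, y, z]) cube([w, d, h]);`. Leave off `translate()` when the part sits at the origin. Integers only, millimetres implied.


translate([433, 352, 0]) cube([124, 88, 2442]);


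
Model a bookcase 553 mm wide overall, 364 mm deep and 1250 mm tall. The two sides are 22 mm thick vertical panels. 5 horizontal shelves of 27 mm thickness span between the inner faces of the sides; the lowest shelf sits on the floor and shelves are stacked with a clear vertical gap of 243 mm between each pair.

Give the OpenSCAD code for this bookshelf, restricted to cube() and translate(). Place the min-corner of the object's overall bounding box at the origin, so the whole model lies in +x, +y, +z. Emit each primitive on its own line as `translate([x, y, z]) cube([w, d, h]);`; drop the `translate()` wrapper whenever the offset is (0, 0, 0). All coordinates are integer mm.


cube([22, 364, 1250]);
translate([531, 0, 0]) cube([22, 364, 1250]);
translate([22, 0, 0]) cube([509, 364, 27]);
translate([22, 0, 270]) cube([509, 364, 27]);
translate([22, 0, 540]) cube([509, 364, 27]);
translate([22, 0, 810]) cube([509, 364, 27]);
translate([22, 0, 1080]) cube([509, 364, 27]);


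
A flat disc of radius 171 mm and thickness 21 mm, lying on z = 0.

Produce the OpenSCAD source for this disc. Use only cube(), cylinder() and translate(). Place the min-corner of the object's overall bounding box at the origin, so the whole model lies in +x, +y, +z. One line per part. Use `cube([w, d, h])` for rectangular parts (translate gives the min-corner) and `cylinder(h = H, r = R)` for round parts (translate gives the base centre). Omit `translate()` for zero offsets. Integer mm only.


translate([171, 171, 0]) cylinder(h = 21, r = 171);


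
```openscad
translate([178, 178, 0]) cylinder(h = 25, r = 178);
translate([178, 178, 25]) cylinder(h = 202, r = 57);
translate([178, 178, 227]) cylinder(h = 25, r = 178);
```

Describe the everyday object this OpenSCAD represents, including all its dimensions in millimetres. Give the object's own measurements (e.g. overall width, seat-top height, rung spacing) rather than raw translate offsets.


A spool: two coaxial disc flanges of radius 178 mm and thickness 25 mm, joined by a core cylinder of radius 57 mm and height 202 mm. The lower flange rests on z = 0 and the three cylinders share a vertical axis.


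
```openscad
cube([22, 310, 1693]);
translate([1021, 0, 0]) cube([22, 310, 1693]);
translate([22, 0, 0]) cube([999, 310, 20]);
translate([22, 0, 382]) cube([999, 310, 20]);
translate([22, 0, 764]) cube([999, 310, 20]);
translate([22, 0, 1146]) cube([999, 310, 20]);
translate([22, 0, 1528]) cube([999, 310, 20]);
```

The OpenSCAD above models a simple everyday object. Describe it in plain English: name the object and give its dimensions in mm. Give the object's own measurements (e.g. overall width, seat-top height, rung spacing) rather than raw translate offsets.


An open bookshelf. Two side panels, each 22 mm thick, 310 mm deep and 1693 mm tall, stand 1043 mm apart (outside-to-outside). Between them sit 5 shelves, each 20 mm thick and 310 mm deep, spanning the full gap between the sides. The bottom shelf rests on the floor (its underside at z = 0) and the clear gap between one shelf's top and the next shelf's underside is 362 mm.


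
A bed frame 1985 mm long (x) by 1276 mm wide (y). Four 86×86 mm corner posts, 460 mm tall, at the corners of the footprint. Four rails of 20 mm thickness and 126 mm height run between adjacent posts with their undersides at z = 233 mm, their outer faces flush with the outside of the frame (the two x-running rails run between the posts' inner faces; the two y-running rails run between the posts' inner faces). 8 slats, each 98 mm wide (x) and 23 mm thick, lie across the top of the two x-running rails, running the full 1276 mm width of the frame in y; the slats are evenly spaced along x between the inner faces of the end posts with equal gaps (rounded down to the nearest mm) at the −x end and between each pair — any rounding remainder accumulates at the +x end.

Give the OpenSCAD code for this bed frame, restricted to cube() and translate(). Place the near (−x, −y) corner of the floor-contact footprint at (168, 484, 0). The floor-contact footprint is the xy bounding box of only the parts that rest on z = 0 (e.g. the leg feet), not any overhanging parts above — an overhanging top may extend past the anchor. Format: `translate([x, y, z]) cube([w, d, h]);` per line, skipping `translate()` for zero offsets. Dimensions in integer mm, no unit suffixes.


// slat z = rail_z + rail_h = 233 + 126 = 359
// slat gap = ⌊(1813 − 8·98) / 9⌋ = 114
translate([168, 484, 0]) cube([86, 86, 460]);
translate([168, 1674, 0]) cube([86, 86, 460]);
translate([2067, 484, 0]) cube([86, 86, 460]);
translate([2067, 1674, 0]) cube([86, 86, 460]);
translate([254, 484, 233]) cube([1813, 20, 126]);
translate([254, 1740, 233]) cube([1813, 20, 126]);
translate([168, 570, 233]) cube([20, 1104, 126]);
translate([2133, 570, 233]) cube([20, 1104, 126]);
translate([368, 484, 359]) cube([98, 1276, 23]);
translate([580, 484, 359]) cube([98, 1276, 23]);
translate([792, 484, 359]) cube([98, 1276, 23]);
translate([1004, 484, 359]) cube([98, 1276, 23]);
translate([1216, 484, 359]) cube([98, 1276, 23]);
translate([1428, 484, 359]) cube([98, 1276, 23]);
translate([1640, 484, 359]) cube([98, 1276, 23]);
translate([1852, 484, 359]) cube([98, 1276, 23]);


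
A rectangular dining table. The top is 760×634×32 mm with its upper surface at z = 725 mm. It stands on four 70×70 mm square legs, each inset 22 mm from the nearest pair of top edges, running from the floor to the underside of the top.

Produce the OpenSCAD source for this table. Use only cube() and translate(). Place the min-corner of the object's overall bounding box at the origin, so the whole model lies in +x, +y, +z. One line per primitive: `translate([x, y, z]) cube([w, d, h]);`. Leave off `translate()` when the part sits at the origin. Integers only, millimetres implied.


translate([0, 0, 693]) cube([760, 634, 32]);
translate([22, 22, 0]) cube([70, 70, 693]);
translate([668, 22, 0]) cube([70, 70, 693]);
translate([22, 542, 0]) cube([70, 70, 693]);
translate([668, 542, 0]) cube([70, 70, 693]);


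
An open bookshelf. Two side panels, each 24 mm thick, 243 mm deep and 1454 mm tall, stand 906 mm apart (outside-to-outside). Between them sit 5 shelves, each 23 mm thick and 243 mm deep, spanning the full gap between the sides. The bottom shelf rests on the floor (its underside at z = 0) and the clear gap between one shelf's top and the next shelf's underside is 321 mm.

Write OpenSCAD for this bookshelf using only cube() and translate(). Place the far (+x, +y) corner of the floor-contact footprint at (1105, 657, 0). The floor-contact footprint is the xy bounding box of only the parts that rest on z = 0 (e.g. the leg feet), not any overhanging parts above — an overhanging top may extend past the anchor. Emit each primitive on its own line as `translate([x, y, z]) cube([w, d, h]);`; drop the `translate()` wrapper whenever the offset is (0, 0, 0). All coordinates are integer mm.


translate([199, 414, 0]) cube([24, 243, 1454]);
translate([1081, 414, 0]) cube([24, 243, 1454]);
translate([223, 414, 0]) cube([858, 243, 23]);
translate([223, 414, 344]) cube([858, 243, 23]);
translate([223, 414, 688]) cube([858, 243, 23]);
translate([223, 414, 1032]) cube([858, 243, 23]);
translate([223, 414, 1376]) cube([858, 243, 23]);


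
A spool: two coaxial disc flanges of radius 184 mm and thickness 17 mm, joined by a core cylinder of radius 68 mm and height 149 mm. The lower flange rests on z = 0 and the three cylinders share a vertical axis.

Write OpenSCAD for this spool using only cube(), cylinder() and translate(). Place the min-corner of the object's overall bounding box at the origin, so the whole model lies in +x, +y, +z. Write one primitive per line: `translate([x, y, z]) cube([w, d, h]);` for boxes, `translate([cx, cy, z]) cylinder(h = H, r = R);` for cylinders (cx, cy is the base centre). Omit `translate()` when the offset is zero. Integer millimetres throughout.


translate([184, 184, 0]) cylinder(h = 17, r = 184);
translate([184, 184, 17]) cylinder(h = 149, r = 68);
translate([184, 184, 166]) cylinder(h = 17, r = 184);


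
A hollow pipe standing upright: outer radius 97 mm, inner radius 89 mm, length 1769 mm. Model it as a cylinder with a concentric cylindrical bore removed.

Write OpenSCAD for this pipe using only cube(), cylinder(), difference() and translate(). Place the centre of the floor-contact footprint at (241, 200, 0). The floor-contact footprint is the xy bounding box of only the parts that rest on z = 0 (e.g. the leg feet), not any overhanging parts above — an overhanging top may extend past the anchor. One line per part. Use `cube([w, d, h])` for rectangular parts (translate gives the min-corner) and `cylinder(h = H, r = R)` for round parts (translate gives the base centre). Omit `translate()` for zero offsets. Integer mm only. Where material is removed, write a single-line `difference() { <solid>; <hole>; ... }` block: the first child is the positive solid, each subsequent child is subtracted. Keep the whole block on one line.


difference() { translate([241, 200, 0]) cylinder(h = 1769, r = 97); translate([241, 200, 0]) cylinder(h = 1769, r = 89); }


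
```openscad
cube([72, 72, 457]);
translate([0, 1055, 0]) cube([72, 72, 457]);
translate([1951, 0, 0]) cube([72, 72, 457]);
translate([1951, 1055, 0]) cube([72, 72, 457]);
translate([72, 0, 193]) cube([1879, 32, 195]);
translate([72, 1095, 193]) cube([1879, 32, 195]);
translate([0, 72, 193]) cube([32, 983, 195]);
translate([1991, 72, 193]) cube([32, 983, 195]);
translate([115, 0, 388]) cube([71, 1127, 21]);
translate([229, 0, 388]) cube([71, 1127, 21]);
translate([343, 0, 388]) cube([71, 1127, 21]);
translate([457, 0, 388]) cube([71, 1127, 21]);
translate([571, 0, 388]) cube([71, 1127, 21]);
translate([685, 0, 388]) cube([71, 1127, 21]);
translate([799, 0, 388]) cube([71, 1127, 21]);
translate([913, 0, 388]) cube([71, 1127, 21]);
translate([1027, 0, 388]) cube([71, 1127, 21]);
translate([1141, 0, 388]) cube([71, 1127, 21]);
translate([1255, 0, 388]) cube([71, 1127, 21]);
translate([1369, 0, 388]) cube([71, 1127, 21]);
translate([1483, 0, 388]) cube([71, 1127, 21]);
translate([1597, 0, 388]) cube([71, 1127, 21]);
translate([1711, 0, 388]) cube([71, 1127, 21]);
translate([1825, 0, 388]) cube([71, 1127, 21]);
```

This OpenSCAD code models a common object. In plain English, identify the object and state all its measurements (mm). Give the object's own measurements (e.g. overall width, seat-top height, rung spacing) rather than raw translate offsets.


A bed frame 2023 mm long (x) by 1127 mm wide (y). Four 72×72 mm corner posts, 457 mm tall, at the corners of the footprint. Four rails of 32 mm thickness and 195 mm height run between adjacent posts with their undersides at z = 193 mm, their outer faces flush with the outside of the frame (the two x-running rails run between the posts' inner faces; the two y-running rails run between the posts' inner faces). 16 slats, each 71 mm wide (x) and 21 mm thick, lie across the top of the two x-running rails, running the full 1127 mm width of the frame in y; along x they sit between the end posts with a 43 mm gap after the −x posts and between neighbouring slats, leaving 55 mm before the +x posts.


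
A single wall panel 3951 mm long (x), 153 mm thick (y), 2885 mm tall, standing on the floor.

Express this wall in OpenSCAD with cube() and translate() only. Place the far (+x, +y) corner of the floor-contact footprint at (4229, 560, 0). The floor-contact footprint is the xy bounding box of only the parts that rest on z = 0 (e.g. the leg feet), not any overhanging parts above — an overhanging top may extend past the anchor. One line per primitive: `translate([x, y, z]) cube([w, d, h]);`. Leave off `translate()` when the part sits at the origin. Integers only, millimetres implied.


translate([278, 407, 0]) cube([3951, 153, 2885]);


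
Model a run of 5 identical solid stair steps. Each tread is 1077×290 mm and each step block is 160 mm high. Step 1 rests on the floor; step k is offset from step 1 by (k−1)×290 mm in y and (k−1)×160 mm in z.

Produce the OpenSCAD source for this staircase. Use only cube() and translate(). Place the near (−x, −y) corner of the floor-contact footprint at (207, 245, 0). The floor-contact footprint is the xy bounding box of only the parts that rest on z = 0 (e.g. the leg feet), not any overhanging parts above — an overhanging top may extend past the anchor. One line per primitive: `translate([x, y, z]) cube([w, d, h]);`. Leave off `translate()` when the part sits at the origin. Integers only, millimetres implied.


translate([207, 245, 0]) cube([1077, 290, 160]);
translate([207, 535, 160]) cube([1077, 290, 160]);
translate([207, 825, 320]) cube([1077, 290, 160]);
translate([207, 1115, 480]) cube([1077, 290, 160]);
translate([207, 1405, 640]) cube([1077, 290, 160]);


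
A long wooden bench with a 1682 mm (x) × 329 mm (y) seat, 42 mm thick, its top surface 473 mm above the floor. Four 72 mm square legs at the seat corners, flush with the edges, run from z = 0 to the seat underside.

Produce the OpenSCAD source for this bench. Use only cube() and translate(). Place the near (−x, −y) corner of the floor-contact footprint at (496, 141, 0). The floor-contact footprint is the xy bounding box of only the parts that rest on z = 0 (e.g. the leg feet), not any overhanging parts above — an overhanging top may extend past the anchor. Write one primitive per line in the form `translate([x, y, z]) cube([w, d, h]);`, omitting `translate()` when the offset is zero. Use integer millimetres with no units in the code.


translate([496, 141, 431]) cube([1682, 329, 42]);
translate([496, 141, 0]) cube([72, 72, 431]);
translate([496, 398, 0]) cube([72, 72, 431]);
translate([2106, 141, 0]) cube([72, 72, 431]);
translate([2106, 398, 0]) cube([72, 72, 431]);


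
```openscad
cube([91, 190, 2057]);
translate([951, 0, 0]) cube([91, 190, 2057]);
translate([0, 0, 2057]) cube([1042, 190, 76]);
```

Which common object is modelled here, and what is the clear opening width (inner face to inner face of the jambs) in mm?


A door frame. The clear opening width is 860 mm.

Two 2057 mm tall posts with a header on top — a door frame. The left jamb is 91 mm wide at x = 0; the right jamb starts at x = 951. The clear opening is 951 − 91 = 860 mm.


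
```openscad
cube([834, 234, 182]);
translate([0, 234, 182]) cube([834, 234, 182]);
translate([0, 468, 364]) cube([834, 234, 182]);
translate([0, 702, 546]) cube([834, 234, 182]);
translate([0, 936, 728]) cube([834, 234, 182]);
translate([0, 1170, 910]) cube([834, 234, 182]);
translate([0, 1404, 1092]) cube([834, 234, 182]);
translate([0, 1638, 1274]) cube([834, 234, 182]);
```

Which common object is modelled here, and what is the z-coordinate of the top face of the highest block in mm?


A staircase. The total rise is 1456 mm.

8 identical blocks, each offset up and back from the previous — a staircase. Each step is 182 mm tall and there are 8 of them, so the total rise is 8 × 182 = 1456 mm.


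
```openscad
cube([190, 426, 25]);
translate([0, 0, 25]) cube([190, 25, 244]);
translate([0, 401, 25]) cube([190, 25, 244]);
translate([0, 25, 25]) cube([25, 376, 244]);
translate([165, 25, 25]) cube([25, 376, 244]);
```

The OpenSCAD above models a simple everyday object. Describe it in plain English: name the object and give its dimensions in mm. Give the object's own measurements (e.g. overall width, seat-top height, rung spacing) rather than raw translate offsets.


An open-topped rectangular box: outside dimensions 190×426×269 mm, with a uniform wall and base thickness of 25 mm. The base is a full 190×426 slab on the floor; four walls sit on top of the base. The front and back walls (the −y and +y sides) span the full width; the two side walls fit between them.


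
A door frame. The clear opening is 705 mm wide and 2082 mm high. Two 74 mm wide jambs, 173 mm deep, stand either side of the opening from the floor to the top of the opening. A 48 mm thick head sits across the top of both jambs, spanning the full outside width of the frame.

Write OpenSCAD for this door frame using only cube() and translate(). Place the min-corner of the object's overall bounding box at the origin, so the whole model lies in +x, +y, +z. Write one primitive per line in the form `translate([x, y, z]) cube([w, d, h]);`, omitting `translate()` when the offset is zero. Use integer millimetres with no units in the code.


cube([74, 173, 2082]);
translate([779, 0, 0]) cube([74, 173, 2082]);
translate([0, 0, 2082]) cube([853, 173, 48]);


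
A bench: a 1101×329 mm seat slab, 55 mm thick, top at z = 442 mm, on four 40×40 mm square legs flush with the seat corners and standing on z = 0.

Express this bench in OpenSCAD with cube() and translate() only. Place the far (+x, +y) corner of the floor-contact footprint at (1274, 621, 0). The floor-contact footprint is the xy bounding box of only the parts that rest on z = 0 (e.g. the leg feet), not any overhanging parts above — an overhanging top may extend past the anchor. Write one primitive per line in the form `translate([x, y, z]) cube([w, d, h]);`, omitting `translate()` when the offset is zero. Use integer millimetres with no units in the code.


// leg_h = 442 − 55 = 387
translate([173, 292, 387]) cube([1101, 329, 55]);
translate([173, 292, 0]) cube([40, 40, 387]);
translate([173, 581, 0]) cube([40, 40, 387]);
translate([1234, 292, 0]) cube([40, 40, 387]);
translate([1234, 581, 0]) cube([40, 40, 387]);


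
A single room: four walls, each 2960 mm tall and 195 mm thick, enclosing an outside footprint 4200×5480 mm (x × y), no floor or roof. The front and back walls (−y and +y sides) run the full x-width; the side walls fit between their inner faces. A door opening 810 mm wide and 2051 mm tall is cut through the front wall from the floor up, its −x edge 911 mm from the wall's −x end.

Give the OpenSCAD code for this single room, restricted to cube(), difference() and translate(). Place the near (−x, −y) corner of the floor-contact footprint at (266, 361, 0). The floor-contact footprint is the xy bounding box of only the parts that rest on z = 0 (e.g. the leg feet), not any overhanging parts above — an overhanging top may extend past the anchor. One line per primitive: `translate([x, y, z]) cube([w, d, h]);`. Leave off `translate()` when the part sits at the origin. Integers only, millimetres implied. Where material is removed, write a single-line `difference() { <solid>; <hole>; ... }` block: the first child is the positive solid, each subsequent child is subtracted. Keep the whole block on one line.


difference() { translate([266, 361, 0]) cube([4200, 195, 2960]); translate([1177, 361, 0]) cube([810, 195, 2051]); }
translate([266, 5646, 0]) cube([4200, 195, 2960]);
translate([266, 556, 0]) cube([195, 5090, 2960]);
translate([4271, 556, 0]) cube([195, 5090, 2960]);


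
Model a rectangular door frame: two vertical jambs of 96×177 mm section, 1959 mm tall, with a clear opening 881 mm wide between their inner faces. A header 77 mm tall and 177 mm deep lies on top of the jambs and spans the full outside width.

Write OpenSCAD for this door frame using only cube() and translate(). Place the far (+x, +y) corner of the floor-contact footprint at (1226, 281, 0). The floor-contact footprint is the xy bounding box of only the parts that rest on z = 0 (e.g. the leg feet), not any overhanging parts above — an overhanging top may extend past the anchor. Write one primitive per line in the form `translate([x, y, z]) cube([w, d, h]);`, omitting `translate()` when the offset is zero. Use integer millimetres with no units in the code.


translate([153, 104, 0]) cube([96, 177, 1959]);
translate([1130, 104, 0]) cube([96, 177, 1959]);
translate([153, 104, 1959]) cube([1073, 177, 77]);
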